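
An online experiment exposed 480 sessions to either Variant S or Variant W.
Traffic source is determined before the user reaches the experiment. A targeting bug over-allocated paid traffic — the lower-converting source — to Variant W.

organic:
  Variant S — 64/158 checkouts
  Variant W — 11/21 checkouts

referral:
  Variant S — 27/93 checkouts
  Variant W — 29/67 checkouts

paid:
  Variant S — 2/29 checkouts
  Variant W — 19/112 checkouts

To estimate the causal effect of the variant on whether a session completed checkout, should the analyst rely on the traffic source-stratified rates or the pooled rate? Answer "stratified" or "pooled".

Nothing the variant does changes traffic source; the imbalance is an allocation artefact. With traffic source also predicting the outcome, the pooled figure is confounded, and the within-stratum comparison is the causal one.
Within each level — organic: 40.5% vs 52.4%; referral: 29.0% vs 43.3%; paid: 6.9% vs 17.0% — Variant W is higher every time.

stratified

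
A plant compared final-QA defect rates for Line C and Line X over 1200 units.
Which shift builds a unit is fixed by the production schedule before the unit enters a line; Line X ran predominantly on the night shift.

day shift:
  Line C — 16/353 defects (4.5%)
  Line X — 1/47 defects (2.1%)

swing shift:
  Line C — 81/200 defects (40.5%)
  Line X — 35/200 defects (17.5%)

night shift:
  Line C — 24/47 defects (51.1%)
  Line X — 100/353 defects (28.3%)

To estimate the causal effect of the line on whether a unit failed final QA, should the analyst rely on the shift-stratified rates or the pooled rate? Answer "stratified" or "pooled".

Nothing the line does changes shift; the imbalance is an allocation artefact. With shift also predicting the outcome, the pooled figure is confounded, and the within-stratum comparison is the causal one.
Within each level — day shift: 4.5% vs 2.1%; swing shift: 40.5% vs 17.5%; night shift: 51.1% vs 28.3% — Line X is lower every time.

stratified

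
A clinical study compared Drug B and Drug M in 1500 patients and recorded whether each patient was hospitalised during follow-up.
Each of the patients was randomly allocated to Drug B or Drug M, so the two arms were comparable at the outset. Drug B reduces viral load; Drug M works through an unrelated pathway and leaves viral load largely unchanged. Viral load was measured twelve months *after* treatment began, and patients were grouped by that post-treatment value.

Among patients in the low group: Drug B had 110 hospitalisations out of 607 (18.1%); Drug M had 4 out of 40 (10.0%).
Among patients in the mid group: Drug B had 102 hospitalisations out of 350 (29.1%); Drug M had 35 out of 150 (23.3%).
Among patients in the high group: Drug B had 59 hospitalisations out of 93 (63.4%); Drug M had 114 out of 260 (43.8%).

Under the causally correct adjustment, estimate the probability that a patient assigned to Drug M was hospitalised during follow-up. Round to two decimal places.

0.34

The distribution of viral load is itself part of what the drug does — it is an intermediate outcome. Holding it fixed would remove that part of the effect; the total effect is the pooled difference.
So P(outcome | do(Drug M)) is just the pooled rate for Drug M: 153/450 = 0.340.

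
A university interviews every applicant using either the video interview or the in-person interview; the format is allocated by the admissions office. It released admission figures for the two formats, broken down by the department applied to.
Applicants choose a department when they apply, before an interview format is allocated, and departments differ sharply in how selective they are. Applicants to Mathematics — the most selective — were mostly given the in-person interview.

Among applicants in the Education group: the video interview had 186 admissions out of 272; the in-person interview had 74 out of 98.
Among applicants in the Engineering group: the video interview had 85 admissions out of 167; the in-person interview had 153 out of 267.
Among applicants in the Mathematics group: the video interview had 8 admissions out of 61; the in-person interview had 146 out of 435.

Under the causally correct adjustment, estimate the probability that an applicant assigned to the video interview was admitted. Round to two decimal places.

0.41

the in-person interview is higher inside every department stratum but the video interview is higher in aggregate. Whether to stratify depends on how department relates to the interview format.
The imbalance in department arose from how applicants were allocated, not from anything the interview format did; and department independently affects the outcome. The pooled gap is confounded — condition on department.
Standardising the video interview to the population department mix: 0.285·186/272 + 0.334·85/167 + 0.382·8/61 = 0.415.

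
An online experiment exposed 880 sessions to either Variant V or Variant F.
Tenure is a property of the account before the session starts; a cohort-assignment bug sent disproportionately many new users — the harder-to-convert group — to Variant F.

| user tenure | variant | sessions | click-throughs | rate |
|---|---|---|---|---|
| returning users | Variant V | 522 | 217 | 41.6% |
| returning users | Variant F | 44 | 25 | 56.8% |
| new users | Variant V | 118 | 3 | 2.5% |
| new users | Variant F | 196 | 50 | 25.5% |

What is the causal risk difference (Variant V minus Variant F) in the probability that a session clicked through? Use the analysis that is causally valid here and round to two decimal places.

Within every user tenure level Variant F has the higher rate, yet pooled Variant V does — Simpson's reversal.
User tenure differs across variants for reasons unrelated to any effect of the variant itself, and it separately predicts the outcome — a classic confounder. We must compare within user tenure levels.
Adjusting over the population distribution of user tenure: 0.643·(0.416−0.568) + 0.357·(0.025−0.255) = -0.180.

-0.18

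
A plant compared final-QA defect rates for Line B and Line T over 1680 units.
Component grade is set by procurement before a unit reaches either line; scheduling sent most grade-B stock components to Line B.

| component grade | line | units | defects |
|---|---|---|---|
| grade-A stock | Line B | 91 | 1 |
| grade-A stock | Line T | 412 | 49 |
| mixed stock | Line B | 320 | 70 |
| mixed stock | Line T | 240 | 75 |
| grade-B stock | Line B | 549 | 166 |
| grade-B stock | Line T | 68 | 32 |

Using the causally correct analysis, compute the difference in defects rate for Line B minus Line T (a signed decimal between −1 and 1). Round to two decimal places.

-0.13

The component grade-specific comparison favours Line B throughout, but the pooled figures favour Line T. The question is whether to condition on component grade.
Component grade differs across lines for reasons unrelated to any effect of the line itself, and it separately predicts the outcome — a classic confounder. We must compare within component grade levels.
Adjusting over the population distribution of component grade: 0.299·(0.011−0.119) + 0.333·(0.219−0.312) + 0.367·(0.302−0.471) = -0.125.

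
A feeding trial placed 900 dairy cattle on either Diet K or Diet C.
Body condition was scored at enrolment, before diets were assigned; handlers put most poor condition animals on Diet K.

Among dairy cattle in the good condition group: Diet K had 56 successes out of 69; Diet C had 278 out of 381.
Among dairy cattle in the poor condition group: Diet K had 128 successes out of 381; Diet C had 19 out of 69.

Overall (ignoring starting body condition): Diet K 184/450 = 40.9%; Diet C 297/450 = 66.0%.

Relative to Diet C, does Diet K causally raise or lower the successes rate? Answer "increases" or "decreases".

The starting body condition-specific comparison favours Diet K throughout, but the pooled figures favour Diet C. The question is whether to condition on starting body condition.
The imbalance in starting body condition arose from how dairy cattle were allocated, not from anything the diet did; and starting body condition independently affects the outcome. The pooled gap is confounded — condition on starting body condition.
Within each level — good condition: 81.2% vs 73.0%; poor condition: 33.6% vs 27.5% — Diet K is higher every time.

increases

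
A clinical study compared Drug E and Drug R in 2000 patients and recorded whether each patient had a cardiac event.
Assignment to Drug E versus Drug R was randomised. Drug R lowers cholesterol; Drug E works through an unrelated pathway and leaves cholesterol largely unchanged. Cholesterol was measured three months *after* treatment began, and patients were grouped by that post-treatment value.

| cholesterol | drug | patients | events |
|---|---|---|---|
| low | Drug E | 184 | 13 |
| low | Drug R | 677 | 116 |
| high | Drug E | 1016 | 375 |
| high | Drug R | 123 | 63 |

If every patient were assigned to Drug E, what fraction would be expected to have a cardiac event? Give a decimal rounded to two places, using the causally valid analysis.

0.32

The stratified and pooled comparisons disagree (Drug E wins within each cholesterol; Drug R wins overall), so the answer turns on the causal role of cholesterol.
Because the drug influences cholesterol, cholesterol is a post-treatment mediator, not a confounder. Stratifying on it would bias the estimate; the causal effect is the crude pooled difference.
So P(outcome | do(Drug E)) is just the pooled rate for Drug E: 388/1200 = 0.323.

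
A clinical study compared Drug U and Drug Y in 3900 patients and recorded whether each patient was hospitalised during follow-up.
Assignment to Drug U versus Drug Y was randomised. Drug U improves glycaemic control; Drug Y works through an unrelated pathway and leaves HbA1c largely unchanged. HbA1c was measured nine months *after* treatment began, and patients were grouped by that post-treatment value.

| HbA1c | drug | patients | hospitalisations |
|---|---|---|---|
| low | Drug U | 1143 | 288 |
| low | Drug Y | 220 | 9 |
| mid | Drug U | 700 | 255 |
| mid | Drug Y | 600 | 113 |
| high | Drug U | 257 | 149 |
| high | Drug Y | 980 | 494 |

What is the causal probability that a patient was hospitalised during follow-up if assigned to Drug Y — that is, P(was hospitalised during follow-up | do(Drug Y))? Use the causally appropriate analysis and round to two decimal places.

0.34

The distribution of HbA1c is itself part of what the drug does — it is an intermediate outcome. Holding it fixed would remove that part of the effect; the total effect is the pooled difference.
So P(outcome | do(Drug Y)) is just the pooled rate for Drug Y: 616/1800 = 0.342.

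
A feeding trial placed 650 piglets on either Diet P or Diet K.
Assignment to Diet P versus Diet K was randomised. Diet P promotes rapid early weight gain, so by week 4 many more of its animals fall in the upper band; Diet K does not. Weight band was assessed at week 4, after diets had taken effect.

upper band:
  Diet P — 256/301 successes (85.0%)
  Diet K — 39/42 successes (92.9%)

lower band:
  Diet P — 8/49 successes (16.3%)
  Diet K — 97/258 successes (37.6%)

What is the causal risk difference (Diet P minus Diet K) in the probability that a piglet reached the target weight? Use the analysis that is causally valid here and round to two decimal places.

+0.30

Because the diet influences week-4 weight band, week-4 weight band is a post-treatment mediator, not a confounder. Stratifying on it would bias the estimate; the causal effect is the crude pooled difference.
The causal difference is the pooled difference: 0.754 − 0.453 = +0.301.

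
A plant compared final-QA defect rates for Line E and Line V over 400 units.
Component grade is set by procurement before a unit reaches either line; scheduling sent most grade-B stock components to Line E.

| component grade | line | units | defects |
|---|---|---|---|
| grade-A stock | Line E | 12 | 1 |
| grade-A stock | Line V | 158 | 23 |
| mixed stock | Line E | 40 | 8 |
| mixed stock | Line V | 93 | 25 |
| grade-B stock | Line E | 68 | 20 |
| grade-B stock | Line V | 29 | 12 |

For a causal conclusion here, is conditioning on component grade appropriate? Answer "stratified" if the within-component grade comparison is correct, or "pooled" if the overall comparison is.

stratified

The component grade-specific comparison favours Line E throughout, but the pooled figures favour Line V. The question is whether to condition on component grade.
Since component grade is a pre-existing factor (not a product of the line) and it affects the outcome on its own, it is a confounder. The stratified rates, not the pooled rate, identify the causal effect.
Within each level — grade-A stock: 8.3% vs 14.6%; mixed stock: 20.0% vs 26.9%; grade-B stock: 29.4% vs 41.4% — Line E is lower every time.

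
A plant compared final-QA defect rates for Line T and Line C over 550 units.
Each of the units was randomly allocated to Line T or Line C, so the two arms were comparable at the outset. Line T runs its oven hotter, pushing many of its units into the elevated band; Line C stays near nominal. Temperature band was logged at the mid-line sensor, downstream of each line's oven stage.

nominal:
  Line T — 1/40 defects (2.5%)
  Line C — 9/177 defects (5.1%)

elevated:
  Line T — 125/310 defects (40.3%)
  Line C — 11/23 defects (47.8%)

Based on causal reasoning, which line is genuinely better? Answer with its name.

Line C

The stratified and pooled comparisons disagree (Line T wins within each in-process temperature band; Line C wins overall), so the answer turns on the causal role of in-process temperature band.
Stratifying would compare lines among units the lines themselves sorted into in-process temperature band groups — a form of selection on an intermediate. The unconditioned pooled rates give the total causal effect.
Pooled: Line T 36.0% vs Line C 10.0%; Line C is lower overall.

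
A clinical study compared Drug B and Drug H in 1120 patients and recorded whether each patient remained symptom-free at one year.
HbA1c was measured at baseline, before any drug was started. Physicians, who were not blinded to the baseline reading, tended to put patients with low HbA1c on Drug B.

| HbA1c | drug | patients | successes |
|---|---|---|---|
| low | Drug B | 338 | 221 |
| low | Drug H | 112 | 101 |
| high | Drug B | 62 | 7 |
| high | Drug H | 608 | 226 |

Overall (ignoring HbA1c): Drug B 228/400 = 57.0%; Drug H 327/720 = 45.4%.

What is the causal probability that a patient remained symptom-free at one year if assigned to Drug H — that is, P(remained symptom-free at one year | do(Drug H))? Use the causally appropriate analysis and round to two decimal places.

HbA1c differs across drugs for reasons unrelated to any effect of the drug itself, and it separately predicts the outcome — a classic confounder. We must compare within HbA1c levels.
Standardising Drug H to the population HbA1c mix: 0.402·101/112 + 0.598·226/608 = 0.585.

0.58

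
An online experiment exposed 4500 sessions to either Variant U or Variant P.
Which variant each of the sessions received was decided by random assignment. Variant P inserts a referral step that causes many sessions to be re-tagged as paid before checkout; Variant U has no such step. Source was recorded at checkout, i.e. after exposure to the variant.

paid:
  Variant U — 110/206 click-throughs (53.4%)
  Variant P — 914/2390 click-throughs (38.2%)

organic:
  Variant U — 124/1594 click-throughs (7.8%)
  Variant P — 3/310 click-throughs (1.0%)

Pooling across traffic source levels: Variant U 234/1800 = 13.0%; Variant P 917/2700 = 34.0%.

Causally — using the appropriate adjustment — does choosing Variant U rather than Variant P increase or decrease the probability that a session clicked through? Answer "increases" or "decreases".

The stratified and pooled comparisons disagree (Variant U wins within each traffic source; Variant P wins overall), so the answer turns on the causal role of traffic source.
Traffic source is recorded after the variant and is itself shifted by it — it sits on the causal path from variant to outcome. Conditioning on a mediator would strip out part of the effect we want; the pooled comparison gives the total causal effect.
Pooled: Variant U 13.0% vs Variant P 34.0%; Variant P is higher overall.

decreases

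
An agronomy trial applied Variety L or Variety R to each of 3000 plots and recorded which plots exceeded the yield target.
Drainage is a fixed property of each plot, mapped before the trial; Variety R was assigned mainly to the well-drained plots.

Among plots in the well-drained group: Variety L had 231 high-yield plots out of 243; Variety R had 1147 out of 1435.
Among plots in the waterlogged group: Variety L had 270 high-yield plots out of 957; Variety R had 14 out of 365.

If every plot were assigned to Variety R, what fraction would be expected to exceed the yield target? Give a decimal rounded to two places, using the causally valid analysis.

Field drainage satisfies the back-door criterion: it is not a descendant of the variety, and it blocks the spurious path from variety to outcome. Adjusting for it (i.e., using the within-field drainage rates) gives the causal effect.
Standardising Variety R to the population field drainage mix: 0.559·1147/1435 + 0.441·14/365 = 0.464.

0.46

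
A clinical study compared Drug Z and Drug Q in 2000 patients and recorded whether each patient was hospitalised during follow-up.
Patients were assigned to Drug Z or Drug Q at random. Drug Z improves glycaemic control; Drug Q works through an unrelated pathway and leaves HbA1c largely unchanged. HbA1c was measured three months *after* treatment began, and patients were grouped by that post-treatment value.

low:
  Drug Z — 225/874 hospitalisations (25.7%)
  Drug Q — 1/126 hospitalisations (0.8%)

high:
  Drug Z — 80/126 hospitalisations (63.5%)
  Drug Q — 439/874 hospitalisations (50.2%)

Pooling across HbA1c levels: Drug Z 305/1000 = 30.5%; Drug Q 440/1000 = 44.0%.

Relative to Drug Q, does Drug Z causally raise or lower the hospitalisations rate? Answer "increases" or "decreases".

decreases

Within every HbA1c level Drug Q has the lower rate, yet pooled Drug Z does — Simpson's reversal.
Stratifying would compare drugs among patients the drugs themselves sorted into HbA1c groups — a form of selection on an intermediate. The unconditioned pooled rates give the total causal effect.
Pooled: Drug Z 30.5% vs Drug Q 44.0%; Drug Z is lower overall.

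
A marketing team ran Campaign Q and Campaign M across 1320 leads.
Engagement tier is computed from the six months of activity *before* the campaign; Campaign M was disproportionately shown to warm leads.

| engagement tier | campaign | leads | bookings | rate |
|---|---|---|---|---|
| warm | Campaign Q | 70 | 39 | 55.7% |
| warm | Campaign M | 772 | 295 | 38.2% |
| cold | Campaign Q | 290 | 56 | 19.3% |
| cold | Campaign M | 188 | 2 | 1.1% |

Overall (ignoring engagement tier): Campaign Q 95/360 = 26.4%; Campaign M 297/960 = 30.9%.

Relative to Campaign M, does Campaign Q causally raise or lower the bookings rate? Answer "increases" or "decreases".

Within every engagement tier level Campaign Q has the higher rate, yet pooled Campaign M does — Simpson's reversal.
The imbalance in engagement tier arose from how leads were allocated, not from anything the campaign did; and engagement tier independently affects the outcome. The pooled gap is confounded — condition on engagement tier.
Within each level — warm: 55.7% vs 38.2%; cold: 19.3% vs 1.1% — Campaign Q is higher every time.

increases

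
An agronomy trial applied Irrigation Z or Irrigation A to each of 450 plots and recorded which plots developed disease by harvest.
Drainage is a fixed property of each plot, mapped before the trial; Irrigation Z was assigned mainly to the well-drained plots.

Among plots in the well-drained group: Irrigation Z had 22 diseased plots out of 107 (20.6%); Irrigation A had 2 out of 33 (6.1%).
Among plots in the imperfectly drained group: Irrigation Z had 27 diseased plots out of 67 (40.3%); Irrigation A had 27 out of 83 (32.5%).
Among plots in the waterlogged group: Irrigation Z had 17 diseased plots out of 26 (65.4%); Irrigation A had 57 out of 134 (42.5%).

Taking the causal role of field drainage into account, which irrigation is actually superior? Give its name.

The stratified and pooled comparisons disagree (Irrigation A wins within each field drainage; Irrigation Z wins overall), so the answer turns on the causal role of field drainage.
Field drainage differs across irrigations for reasons unrelated to any effect of the irrigation itself, and it separately predicts the outcome — a classic confounder. We must compare within field drainage levels.
Within each level — well-drained: 20.6% vs 6.1%; imperfectly drained: 40.3% vs 32.5%; waterlogged: 65.4% vs 42.5% — Irrigation A is lower every time.

Irrigation A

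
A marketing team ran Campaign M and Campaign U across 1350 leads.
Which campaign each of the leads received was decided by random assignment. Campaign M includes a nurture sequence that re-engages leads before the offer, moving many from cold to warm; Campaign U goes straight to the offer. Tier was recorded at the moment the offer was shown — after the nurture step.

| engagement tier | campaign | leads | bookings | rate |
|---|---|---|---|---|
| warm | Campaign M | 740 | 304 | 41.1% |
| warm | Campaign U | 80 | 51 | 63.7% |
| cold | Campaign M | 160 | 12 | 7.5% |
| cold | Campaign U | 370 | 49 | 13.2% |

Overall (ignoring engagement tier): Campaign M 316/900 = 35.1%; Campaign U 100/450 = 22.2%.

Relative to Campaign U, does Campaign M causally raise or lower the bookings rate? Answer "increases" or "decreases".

Engagement tier is recorded after the campaign and is itself shifted by it — it sits on the causal path from campaign to outcome. Conditioning on a mediator would strip out part of the effect we want; the pooled comparison gives the total causal effect.
Pooled: Campaign M 35.1% vs Campaign U 22.2%; Campaign M is higher overall.

increases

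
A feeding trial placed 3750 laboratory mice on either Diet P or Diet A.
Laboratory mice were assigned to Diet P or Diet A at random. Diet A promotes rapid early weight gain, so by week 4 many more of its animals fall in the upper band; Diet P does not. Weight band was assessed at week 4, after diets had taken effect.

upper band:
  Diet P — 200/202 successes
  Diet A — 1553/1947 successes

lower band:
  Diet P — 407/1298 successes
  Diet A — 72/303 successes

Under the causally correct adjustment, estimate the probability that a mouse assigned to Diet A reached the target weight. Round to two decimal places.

0.72

Stratifying would compare diets among laboratory mice the diets themselves sorted into week-4 weight band groups — a form of selection on an intermediate. The unconditioned pooled rates give the total causal effect.
So P(outcome | do(Diet A)) is just the pooled rate for Diet A: 1625/2250 = 0.722.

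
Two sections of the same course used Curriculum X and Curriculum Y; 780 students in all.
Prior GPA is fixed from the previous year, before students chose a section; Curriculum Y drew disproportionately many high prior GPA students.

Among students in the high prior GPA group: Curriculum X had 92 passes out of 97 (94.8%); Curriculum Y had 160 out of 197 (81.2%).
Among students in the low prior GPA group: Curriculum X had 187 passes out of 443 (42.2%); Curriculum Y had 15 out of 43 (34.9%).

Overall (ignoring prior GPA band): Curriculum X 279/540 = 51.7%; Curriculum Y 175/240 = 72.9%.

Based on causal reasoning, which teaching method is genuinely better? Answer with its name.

Here prior GPA band is a common cause — it drives both which teaching method a case falls under and the outcome. The crude comparison mixes populations; the stratum-specific rates are the causally relevant ones.
Within each level — high prior GPA: 94.8% vs 81.2%; low prior GPA: 42.2% vs 34.9% — Curriculum X is higher every time.

Curriculum X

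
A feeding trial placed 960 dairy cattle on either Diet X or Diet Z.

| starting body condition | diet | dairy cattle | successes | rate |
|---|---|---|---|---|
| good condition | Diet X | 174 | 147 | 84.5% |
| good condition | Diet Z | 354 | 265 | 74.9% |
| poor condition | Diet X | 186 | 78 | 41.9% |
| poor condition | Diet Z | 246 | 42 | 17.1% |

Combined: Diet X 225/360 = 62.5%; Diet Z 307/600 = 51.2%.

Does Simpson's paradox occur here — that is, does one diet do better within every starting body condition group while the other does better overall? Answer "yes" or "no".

Within each starting body condition level (good condition 84.5% vs 74.9%; poor condition 41.9% vs 17.1%), Diet X has the higher rate every time. Pooled: 62.5% vs 51.2% — Diet X has the higher rate overall. They agree.

no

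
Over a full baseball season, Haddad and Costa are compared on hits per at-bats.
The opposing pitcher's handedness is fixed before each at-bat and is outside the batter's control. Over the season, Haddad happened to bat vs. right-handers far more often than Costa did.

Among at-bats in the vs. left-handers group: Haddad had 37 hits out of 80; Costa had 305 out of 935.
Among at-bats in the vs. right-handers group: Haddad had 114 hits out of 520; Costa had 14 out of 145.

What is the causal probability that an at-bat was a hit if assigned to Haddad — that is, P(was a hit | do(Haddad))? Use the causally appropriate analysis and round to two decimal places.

The pitcher handedness-specific comparison favours Haddad throughout, but the pooled figures favour Costa. The question is whether to condition on pitcher handedness.
Since pitcher handedness is a pre-existing factor (not a product of the player) and it affects the outcome on its own, it is a confounder. The stratified rates, not the pooled rate, identify the causal effect.
Standardising Haddad to the population pitcher handedness mix: 0.604·37/80 + 0.396·114/520 = 0.366.

0.37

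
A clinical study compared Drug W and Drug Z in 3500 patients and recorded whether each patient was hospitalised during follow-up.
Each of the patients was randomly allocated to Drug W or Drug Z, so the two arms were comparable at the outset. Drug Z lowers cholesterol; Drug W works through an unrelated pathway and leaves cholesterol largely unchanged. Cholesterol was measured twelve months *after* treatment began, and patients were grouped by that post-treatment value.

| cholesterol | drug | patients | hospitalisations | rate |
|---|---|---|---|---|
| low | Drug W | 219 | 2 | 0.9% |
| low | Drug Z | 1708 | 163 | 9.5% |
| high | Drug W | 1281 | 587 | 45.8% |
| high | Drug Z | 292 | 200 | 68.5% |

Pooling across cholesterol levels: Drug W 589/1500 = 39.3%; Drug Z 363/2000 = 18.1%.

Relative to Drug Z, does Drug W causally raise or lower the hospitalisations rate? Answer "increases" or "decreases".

increases

Because the drug influences cholesterol, cholesterol is a post-treatment mediator, not a confounder. Stratifying on it would bias the estimate; the causal effect is the crude pooled difference.
Pooled: Drug W 39.3% vs Drug Z 18.1%; Drug Z is lower overall.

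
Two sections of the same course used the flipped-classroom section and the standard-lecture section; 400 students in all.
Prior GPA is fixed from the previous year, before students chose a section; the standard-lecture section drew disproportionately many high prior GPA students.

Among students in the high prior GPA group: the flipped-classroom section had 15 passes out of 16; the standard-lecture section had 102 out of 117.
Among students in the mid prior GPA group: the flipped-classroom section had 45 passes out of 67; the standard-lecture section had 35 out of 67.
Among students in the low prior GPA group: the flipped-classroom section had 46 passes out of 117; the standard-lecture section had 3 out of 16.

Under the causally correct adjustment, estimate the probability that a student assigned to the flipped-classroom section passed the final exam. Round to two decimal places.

Here prior GPA band is a common cause — it drives both which teaching method a case falls under and the outcome. The crude comparison mixes populations; the stratum-specific rates are the causally relevant ones.
Standardising the flipped-classroom section to the population prior GPA band mix: 0.333·15/16 + 0.335·45/67 + 0.333·46/117 = 0.667.

0.67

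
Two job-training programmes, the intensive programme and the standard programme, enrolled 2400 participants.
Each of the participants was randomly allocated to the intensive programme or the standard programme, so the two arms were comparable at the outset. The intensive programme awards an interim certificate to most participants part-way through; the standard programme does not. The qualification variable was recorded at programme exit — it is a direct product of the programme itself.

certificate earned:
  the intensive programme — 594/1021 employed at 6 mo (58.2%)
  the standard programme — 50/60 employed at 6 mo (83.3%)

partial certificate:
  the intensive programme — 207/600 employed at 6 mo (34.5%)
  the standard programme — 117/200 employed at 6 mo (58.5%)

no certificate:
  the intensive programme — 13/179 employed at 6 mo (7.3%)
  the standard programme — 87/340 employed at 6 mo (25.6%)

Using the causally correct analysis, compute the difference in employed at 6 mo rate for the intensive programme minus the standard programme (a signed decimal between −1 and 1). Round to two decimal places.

+0.03

Qualification attained during the programme is downstream of the programme. One should not condition on a consequence of treatment, so the overall rates are the right comparison.
The causal difference is the pooled difference: 0.452 − 0.423 = +0.029.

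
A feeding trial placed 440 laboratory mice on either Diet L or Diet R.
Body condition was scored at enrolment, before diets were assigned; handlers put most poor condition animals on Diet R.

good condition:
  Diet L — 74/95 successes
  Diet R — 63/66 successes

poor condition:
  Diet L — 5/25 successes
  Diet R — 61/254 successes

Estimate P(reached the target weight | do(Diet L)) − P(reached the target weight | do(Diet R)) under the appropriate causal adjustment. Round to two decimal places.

-0.09

Within every starting body condition level Diet R has the higher rate, yet pooled Diet L does — Simpson's reversal.
Since starting body condition is a pre-existing factor (not a product of the diet) and it affects the outcome on its own, it is a confounder. The stratified rates, not the pooled rate, identify the causal effect.
Adjusting over the population distribution of starting body condition: 0.366·(0.779−0.955) + 0.634·(0.200−0.240) = -0.090.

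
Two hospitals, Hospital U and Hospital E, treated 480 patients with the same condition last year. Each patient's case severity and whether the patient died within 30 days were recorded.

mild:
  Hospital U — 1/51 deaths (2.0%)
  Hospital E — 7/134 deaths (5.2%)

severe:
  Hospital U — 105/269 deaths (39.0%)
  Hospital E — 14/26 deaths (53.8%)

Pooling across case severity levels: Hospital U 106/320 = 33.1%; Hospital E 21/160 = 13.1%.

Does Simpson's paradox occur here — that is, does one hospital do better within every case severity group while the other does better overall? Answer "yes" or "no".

yes

Within each case severity level (mild 2.0% vs 5.2%; severe 39.0% vs 53.8%), Hospital U has the lower rate every time. Pooled: 33.1% vs 13.1% — Hospital E has the lower rate overall. The two comparisons disagree.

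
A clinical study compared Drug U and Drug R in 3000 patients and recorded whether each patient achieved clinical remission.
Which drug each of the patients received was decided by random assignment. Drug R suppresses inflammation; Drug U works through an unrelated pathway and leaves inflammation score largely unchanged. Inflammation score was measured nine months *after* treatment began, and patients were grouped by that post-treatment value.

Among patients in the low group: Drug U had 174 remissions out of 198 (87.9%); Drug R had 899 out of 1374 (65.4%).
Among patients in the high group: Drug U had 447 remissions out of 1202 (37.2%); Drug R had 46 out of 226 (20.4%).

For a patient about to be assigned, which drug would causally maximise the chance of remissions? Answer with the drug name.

The stratified and pooled comparisons disagree (Drug U wins within each inflammation score; Drug R wins overall), so the answer turns on the causal role of inflammation score.
Stratifying would compare drugs among patients the drugs themselves sorted into inflammation score groups — a form of selection on an intermediate. The unconditioned pooled rates give the total causal effect.
Pooled: Drug U 44.4% vs Drug R 59.1%; Drug R is higher overall.

Drug R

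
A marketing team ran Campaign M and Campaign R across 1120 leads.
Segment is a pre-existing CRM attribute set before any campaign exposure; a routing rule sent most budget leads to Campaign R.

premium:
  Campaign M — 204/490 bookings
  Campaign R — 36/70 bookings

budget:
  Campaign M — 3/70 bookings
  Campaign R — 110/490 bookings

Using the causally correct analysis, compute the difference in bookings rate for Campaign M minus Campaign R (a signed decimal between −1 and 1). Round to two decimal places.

Customer segment differs across campaigns for reasons unrelated to any effect of the campaign itself, and it separately predicts the outcome — a classic confounder. We must compare within customer segment levels.
Adjusting over the population distribution of customer segment: 0.500·(0.416−0.514) + 0.500·(0.043−0.224) = -0.140.

-0.14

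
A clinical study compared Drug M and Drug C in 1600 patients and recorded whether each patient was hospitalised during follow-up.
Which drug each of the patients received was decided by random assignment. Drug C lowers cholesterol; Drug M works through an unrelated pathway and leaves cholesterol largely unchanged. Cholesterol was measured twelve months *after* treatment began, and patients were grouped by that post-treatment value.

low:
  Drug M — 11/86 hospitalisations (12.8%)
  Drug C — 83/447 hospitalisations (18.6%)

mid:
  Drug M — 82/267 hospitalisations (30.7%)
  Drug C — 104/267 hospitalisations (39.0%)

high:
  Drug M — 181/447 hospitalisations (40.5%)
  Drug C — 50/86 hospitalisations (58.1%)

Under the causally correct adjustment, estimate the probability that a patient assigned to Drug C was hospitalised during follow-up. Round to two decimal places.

0.30

Drug M is lower inside every cholesterol stratum but Drug C is lower in aggregate. Whether to stratify depends on how cholesterol relates to the drug.
The distribution of cholesterol is itself part of what the drug does — it is an intermediate outcome. Holding it fixed would remove that part of the effect; the total effect is the pooled difference.
So P(outcome | do(Drug C)) is just the pooled rate for Drug C: 237/800 = 0.296.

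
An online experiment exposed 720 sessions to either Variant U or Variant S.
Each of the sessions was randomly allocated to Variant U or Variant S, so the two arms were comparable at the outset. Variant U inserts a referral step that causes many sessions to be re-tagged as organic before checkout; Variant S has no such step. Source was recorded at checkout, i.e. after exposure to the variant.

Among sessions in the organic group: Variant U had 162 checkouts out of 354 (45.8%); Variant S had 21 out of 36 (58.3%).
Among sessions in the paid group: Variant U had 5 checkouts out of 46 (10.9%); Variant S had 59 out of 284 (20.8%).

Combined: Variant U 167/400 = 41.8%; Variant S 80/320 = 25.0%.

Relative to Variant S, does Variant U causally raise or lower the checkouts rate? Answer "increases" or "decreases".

Traffic source is downstream of the variant. One should not condition on a consequence of treatment, so the overall rates are the right comparison.
Pooled: Variant U 41.8% vs Variant S 25.0%; Variant U is higher overall.

increases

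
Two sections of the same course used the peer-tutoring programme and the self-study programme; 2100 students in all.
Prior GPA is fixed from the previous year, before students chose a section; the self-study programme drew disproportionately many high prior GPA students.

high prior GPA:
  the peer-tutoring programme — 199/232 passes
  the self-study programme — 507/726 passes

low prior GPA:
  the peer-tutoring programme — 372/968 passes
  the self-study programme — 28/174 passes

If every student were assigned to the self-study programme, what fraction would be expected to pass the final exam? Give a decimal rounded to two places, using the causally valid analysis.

the peer-tutoring programme is higher inside every prior GPA band stratum but the self-study programme is higher in aggregate. Whether to stratify depends on how prior GPA band relates to the teaching method.
Prior GPA band is set before the teaching method has any effect — it is not caused by the teaching method — and it independently drives the outcome. That makes it a confounder, so the causal comparison is within prior GPA band levels.
Standardising the self-study programme to the population prior GPA band mix: 0.456·507/726 + 0.544·28/174 = 0.406.

0.41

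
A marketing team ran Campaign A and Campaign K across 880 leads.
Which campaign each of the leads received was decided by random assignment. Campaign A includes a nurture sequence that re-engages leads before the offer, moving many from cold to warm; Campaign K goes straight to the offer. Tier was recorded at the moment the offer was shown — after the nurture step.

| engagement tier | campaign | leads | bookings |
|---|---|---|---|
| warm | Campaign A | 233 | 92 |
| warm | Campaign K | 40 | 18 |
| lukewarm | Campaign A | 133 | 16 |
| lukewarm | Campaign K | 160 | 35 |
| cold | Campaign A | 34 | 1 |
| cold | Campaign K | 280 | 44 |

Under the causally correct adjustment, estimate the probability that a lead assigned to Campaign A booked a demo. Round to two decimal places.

Engagement tier lies on the pathway campaign → engagement tier → outcome, so adjusting for it blocks the indirect effect. For the total causal effect of campaign, use the unadjusted pooled rates.
So P(outcome | do(Campaign A)) is just the pooled rate for Campaign A: 109/400 = 0.273.

0.27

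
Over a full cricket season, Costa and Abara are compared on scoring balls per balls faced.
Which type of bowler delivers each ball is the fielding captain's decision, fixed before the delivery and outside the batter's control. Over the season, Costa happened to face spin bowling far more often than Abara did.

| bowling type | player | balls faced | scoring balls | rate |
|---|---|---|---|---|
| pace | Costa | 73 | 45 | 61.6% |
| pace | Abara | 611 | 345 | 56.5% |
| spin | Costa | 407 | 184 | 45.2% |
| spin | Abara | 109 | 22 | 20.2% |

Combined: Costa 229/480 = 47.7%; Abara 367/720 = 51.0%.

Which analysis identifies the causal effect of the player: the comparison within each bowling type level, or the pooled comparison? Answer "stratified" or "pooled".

stratified

Nothing the player does changes bowling type; the imbalance is an allocation artefact. With bowling type also predicting the outcome, the pooled figure is confounded, and the within-stratum comparison is the causal one.
Within each level — pace: 61.6% vs 56.5%; spin: 45.2% vs 20.2% — Costa is higher every time.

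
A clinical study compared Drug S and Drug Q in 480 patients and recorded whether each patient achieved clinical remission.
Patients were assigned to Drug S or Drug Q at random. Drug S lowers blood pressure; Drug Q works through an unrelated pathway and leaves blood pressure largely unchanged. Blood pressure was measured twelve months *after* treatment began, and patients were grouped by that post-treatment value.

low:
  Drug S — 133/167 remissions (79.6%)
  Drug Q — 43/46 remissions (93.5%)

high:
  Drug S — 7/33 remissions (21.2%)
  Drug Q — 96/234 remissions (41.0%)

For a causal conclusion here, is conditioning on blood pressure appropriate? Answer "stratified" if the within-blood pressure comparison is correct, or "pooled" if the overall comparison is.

pooled

Within every blood pressure level Drug Q has the higher rate, yet pooled Drug S does — Simpson's reversal.
Blood pressure here is a post-treatment variable shaped by the drug; conditioning on it would introduce bias rather than remove it. The overall comparison is the causal one.
Pooled: Drug S 70.0% vs Drug Q 49.6%; Drug S is higher overall.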